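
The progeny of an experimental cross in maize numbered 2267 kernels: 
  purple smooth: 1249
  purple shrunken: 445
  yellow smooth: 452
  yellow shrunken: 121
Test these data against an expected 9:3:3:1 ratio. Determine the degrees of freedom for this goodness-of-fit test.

3

A goodness-of-fit test with 4 phenotype classes has df = 4 − 1 = 3.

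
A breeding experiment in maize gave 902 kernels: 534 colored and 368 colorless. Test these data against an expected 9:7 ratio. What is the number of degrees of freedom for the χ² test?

1

A goodness-of-fit test with 2 phenotype classes has df = 2 − 1 = 1.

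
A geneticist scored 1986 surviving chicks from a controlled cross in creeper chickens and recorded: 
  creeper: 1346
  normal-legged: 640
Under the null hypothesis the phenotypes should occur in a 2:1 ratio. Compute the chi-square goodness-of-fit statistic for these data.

Total ratio parts = 3. Expected numbers out of 1986:
  creeper: 1986 × 2/3 = 1324
  normal-legged: 1986 × 1/3 = 662
χ² = Σ (O − E)² / E
  creeper: (1346 − 1324)² / 1324 = 0.3656
  normal-legged: (640 − 662)² / 662 = 0.7311
χ² = 0.3656 + 0.7311 = 1.0967 ≈ 1.097

1.097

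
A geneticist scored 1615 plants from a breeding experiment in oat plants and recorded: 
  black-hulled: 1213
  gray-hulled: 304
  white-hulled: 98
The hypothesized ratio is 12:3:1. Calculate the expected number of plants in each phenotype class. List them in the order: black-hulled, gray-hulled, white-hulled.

1211.25, 302.8125, 100.9375

Total ratio parts = 16. Expected numbers out of 1615:
  black-hulled: 1615 × 12/16 = 1211.25
  gray-hulled: 1615 × 3/16 = 302.8125
  white-hulled: 1615 × 1/16 = 100.9375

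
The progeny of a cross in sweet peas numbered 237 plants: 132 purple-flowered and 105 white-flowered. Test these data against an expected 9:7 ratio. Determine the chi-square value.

0.030

Total ratio parts = 16. Expected numbers out of 237:
  purple-flowered: 237 × 9/16 = 133.3125
  white-flowered: 237 × 7/16 = 103.6875
χ² = Σ (O − E)² / E
  purple-flowered: (132 − 133.3125)² / 133.3125 = 0.0129
  white-flowered: (105 − 103.6875)² / 103.6875 = 0.0166
χ² = 0.0129 + 0.0166 = 0.0295 ≈ 0.030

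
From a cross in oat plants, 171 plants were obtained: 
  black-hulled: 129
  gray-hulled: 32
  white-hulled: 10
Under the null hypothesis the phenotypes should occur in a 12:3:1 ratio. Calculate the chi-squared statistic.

0.049

Under the 12:3:1 hypothesis (Σ ratio = 16, N = 171):
  black-hulled: 171 × 12/16 = 128.25
  gray-hulled: 171 × 3/16 = 32.0625
  white-hulled: 171 × 1/16 = 10.6875
χ² = Σ (O − E)² / E
  black-hulled: (129 − 128.25)² / 128.25 = 0.0044
  gray-hulled: (32 − 32.0625)² / 32.0625 = 0.0001
  white-hulled: (10 − 10.6875)² / 10.6875 = 0.0442
χ² = 0.0044 + 0.0001 + 0.0442 = 0.0487 ≈ 0.049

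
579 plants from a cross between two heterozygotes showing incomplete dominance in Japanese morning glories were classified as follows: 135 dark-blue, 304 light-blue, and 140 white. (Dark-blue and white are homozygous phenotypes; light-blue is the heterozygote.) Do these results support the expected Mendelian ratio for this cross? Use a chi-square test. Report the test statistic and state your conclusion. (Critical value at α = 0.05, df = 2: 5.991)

1.539; consistent

With incomplete dominance, a heterozygote × heterozygote cross gives a 1:2:1 phenotypic ratio.
The 1:2:1 ratio has 4 parts, so with N = 579 the expected counts are:
  dark-blue: 579 × 1/4 = 144.75
  light-blue: 579 × 2/4 = 289.5
  white: 579 × 1/4 = 144.75
χ² = Σ (O − E)² / E
  dark-blue: (135 − 144.75)² / 144.75 = 0.6567
  light-blue: (304 − 289.5)² / 289.5 = 0.7263
  white: (140 − 144.75)² / 144.75 = 0.1559
χ² = 0.6567 + 0.7263 + 0.1559 = 1.5389 ≈ 1.539
Degrees of freedom = 3 − 1 = 2; critical value at α = 0.05 is 5.991.
Since 1.539 < 5.991, we fail to reject the null hypothesis — the data are consistent with the 1:2:1 ratio.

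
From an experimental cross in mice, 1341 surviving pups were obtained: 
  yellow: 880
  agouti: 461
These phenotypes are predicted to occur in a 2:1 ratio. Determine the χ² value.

Under the 2:1 hypothesis (Σ ratio = 3, N = 1341):
  yellow: 1341 × 2/3 = 894
  agouti: 1341 × 1/3 = 447
χ² = Σ (O − E)² / E
  yellow: (880 − 894)² / 894 = 0.2192
  agouti: (461 − 447)² / 447 = 0.4385
χ² = 0.2192 + 0.4385 = 0.6577 ≈ 0.658

0.658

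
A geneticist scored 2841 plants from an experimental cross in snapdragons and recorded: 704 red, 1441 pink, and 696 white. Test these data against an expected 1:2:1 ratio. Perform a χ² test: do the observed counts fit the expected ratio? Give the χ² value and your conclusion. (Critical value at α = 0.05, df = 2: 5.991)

Under the 1:2:1 hypothesis (Σ ratio = 4, N = 2841):
  red: 2841 × 1/4 = 710.25
  pink: 2841 × 2/4 = 1420.5
  white: 2841 × 1/4 = 710.25
χ² = Σ (O − E)² / E
  red: (704 − 710.25)² / 710.25 = 0.0550
  pink: (1441 − 1420.5)² / 1420.5 = 0.2958
  white: (696 − 710.25)² / 710.25 = 0.2859
χ² = 0.0550 + 0.2958 + 0.2859 = 0.6367 ≈ 0.637
Degrees of freedom = 3 − 1 = 2; critical value at α = 0.05 is 5.991.
Since 0.637 < 5.991, we fail to reject the null hypothesis — the data are consistent with the 1:2:1 ratio.

0.637; consistent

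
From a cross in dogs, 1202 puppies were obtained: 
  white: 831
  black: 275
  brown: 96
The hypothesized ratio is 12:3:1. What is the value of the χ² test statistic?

Expected counts for N = 1202 under a 12:3:1 ratio (total parts = 16):
  white: 1202 × 12/16 = 901.5
  black: 1202 × 3/16 = 225.375
  brown: 1202 × 1/16 = 75.125
χ² = Σ (O − E)² / E
  white: (831 − 901.5)² / 901.5 = 5.5133
  black: (275 − 225.375)² / 225.375 = 10.9269
  brown: (96 − 75.125)² / 75.125 = 5.8005
χ² = 5.5133 + 10.9269 + 5.8005 = 22.2407 ≈ 22.241

22.241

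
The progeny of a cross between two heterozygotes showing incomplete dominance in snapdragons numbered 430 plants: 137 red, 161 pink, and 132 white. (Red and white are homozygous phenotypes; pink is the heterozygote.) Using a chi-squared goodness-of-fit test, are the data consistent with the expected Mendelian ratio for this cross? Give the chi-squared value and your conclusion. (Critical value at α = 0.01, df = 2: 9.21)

With incomplete dominance, a heterozygote × heterozygote cross gives a 1:2:1 phenotypic ratio.
Expected counts for N = 430 under a 1:2:1 ratio (total parts = 4):
  red: 430 × 1/4 = 107.5
  pink: 430 × 2/4 = 215
  white: 430 × 1/4 = 107.5
χ² = Σ (O − E)² / E
  red: (137 − 107.5)² / 107.5 = 8.0953
  pink: (161 − 215)² / 215 = 13.5628
  white: (132 − 107.5)² / 107.5 = 5.5837
χ² = 8.0953 + 13.5628 + 5.5837 = 27.2418 ≈ 27.242
Degrees of freedom = 3 − 1 = 2; critical value at α = 0.01 is 9.21.
Since 27.242 > 9.21, we reject the null hypothesis — the data do not fit the 1:2:1 ratio.

27.242; not consistent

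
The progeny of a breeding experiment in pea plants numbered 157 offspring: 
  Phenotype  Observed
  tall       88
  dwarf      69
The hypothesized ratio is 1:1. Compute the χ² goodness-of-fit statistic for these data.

Total ratio parts = 2. Expected numbers out of 157:
  tall: 157 × 1/2 = 78.5
  dwarf: 157 × 1/2 = 78.5
χ² = Σ (O − E)² / E
  tall: (88 − 78.5)² / 78.5 = 1.1497
  dwarf: (69 − 78.5)² / 78.5 = 1.1497
χ² = 1.1497 + 1.1497 = 2.2994 ≈ 2.299

2.299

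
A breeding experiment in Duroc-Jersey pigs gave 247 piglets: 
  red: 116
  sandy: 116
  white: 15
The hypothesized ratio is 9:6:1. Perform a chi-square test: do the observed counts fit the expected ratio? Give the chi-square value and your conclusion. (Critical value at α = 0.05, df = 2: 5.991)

9.698; not consistent

The 9:6:1 ratio has 16 parts, so with N = 247 the expected counts are:
  red: 247 × 9/16 = 138.9375
  sandy: 247 × 6/16 = 92.625
  white: 247 × 1/16 = 15.4375
χ² = Σ (O − E)² / E
  red: (116 − 138.9375)² / 138.9375 = 3.7868
  sandy: (116 − 92.625)² / 92.625 = 5.8990
  white: (15 − 15.4375)² / 15.4375 = 0.0124
χ² = 3.7868 + 5.8990 + 0.0124 = 9.6982 ≈ 9.698
Degrees of freedom = 3 − 1 = 2; critical value at α = 0.05 is 5.991.
Since 9.698 > 5.991, we reject the null hypothesis — the data do not fit the 9:6:1 ratio.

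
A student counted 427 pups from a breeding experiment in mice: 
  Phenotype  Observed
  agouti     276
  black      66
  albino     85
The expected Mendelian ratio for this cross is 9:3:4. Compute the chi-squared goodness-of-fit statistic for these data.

The 9:3:4 ratio has 16 parts, so with N = 427 the expected counts are:
  agouti: 427 × 9/16 = 240.1875
  black: 427 × 3/16 = 80.0625
  albino: 427 × 4/16 = 106.75
χ² = Σ (O − E)² / E
  agouti: (276 − 240.1875)² / 240.1875 = 5.3397
  black: (66 − 80.0625)² / 80.0625 = 2.4700
  albino: (85 − 106.75)² / 106.75 = 4.4315
χ² = 5.3397 + 2.4700 + 4.4315 = 12.2412 ≈ 12.241

12.241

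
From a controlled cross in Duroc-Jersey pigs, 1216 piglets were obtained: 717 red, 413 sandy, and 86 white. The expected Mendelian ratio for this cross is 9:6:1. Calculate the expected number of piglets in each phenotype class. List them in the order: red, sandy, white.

684, 456, 76

Expected counts for N = 1216 under a 9:6:1 ratio (total parts = 16):
  red: 1216 × 9/16 = 684
  sandy: 1216 × 6/16 = 456
  white: 1216 × 1/16 = 76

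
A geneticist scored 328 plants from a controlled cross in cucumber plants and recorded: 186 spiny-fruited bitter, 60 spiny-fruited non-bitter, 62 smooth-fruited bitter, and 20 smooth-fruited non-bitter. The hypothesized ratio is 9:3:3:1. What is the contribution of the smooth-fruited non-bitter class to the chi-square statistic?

The 9:3:3:1 ratio has 16 parts, so with N = 328 the expected counts are:
  spiny-fruited bitter: 328 × 9/16 = 184.5
  spiny-fruited non-bitter: 328 × 3/16 = 61.5
  smooth-fruited bitter: 328 × 3/16 = 61.5
  smooth-fruited non-bitter: 328 × 1/16 = 20.5
Contribution of smooth-fruited non-bitter: (20 − 20.5)² / 20.5 = 0.0122

0.012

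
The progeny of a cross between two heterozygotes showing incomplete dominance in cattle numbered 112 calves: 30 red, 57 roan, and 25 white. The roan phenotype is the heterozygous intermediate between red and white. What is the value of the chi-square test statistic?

0.482

With incomplete dominance, a heterozygote × heterozygote cross gives a 1:2:1 phenotypic ratio.
Under the 1:2:1 hypothesis (Σ ratio = 4, N = 112):
  red: 112 × 1/4 = 28
  roan: 112 × 2/4 = 56
  white: 112 × 1/4 = 28
χ² = Σ (O − E)² / E
  red: (30 − 28)² / 28 = 0.1429
  roan: (57 − 56)² / 56 = 0.0179
  white: (25 − 28)² / 28 = 0.3214
χ² = 0.1429 + 0.0179 + 0.3214 = 0.4822 ≈ 0.482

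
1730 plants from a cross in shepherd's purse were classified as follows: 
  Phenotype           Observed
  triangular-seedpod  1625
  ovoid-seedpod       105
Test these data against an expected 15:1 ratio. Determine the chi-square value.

Under the 15:1 hypothesis (Σ ratio = 16, N = 1730):
  triangular-seedpod: 1730 × 15/16 = 1621.875
  ovoid-seedpod: 1730 × 1/16 = 108.125
χ² = Σ (O − E)² / E
  triangular-seedpod: (1625 − 1621.875)² / 1621.875 = 0.0060
  ovoid-seedpod: (105 − 108.125)² / 108.125 = 0.0903
χ² = 0.0060 + 0.0903 = 0.0963 ≈ 0.096

0.096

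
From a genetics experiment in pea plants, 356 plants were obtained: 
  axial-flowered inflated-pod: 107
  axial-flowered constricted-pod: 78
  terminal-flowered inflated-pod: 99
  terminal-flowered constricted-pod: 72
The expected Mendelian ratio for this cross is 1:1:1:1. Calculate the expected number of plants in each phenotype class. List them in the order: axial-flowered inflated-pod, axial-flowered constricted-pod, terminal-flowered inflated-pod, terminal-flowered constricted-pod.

89, 89, 89, 89

Expected counts for N = 356 under a 1:1:1:1 ratio (total parts = 4):
  axial-flowered inflated-pod: 356 × 1/4 = 89
  axial-flowered constricted-pod: 356 × 1/4 = 89
  terminal-flowered inflated-pod: 356 × 1/4 = 89
  terminal-flowered constricted-pod: 356 × 1/4 = 89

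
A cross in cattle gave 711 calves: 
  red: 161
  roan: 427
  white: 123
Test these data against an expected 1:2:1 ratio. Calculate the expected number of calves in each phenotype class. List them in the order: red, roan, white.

The 1:2:1 ratio has 4 parts, so with N = 711 the expected counts are:
  red: 711 × 1/4 = 177.75
  roan: 711 × 2/4 = 355.5
  white: 711 × 1/4 = 177.75

177.75, 355.5, 177.75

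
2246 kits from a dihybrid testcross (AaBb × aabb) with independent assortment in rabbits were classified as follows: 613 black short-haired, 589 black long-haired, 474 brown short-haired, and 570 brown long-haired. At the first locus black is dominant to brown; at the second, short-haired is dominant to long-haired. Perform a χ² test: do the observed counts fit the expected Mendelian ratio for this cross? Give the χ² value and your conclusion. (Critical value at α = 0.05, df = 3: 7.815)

19.834; not consistent

A dihybrid testcross with independent assortment gives a 1:1:1:1 ratio.
Under the 1:1:1:1 hypothesis (Σ ratio = 4, N = 2246):
  black short-haired: 2246 × 1/4 = 561.5
  black long-haired: 2246 × 1/4 = 561.5
  brown short-haired: 2246 × 1/4 = 561.5
  brown long-haired: 2246 × 1/4 = 561.5
χ² = Σ (O − E)² / E
  black short-haired: (613 − 561.5)² / 561.5 = 4.7235
  black long-haired: (589 − 561.5)² / 561.5 = 1.3468
  brown short-haired: (474 − 561.5)² / 561.5 = 13.6354
  brown long-haired: (570 − 561.5)² / 561.5 = 0.1287
χ² = 4.7235 + 1.3468 + 13.6354 + 0.1287 = 19.8344 ≈ 19.834
Degrees of freedom = 4 − 1 = 3; critical value at α = 0.05 is 7.815.
Since 19.834 > 7.815, we reject the null hypothesis — the data do not fit the 1:1:1:1 ratio.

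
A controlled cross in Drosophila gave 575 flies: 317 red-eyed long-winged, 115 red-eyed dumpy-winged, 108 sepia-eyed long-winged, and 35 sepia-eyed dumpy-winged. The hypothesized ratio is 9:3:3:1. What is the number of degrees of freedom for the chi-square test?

A goodness-of-fit test with 4 phenotype classes has df = 4 − 1 = 3.

3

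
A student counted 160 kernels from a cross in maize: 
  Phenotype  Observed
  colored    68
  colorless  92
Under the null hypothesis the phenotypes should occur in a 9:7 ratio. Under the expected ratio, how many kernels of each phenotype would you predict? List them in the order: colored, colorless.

Expected counts for N = 160 under a 9:7 ratio (total parts = 16):
  colored: 160 × 9/16 = 90
  colorless: 160 × 7/16 = 70

90, 70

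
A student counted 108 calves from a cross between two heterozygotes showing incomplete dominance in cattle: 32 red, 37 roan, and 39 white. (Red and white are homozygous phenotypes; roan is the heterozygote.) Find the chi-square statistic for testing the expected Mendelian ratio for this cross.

With incomplete dominance, a heterozygote × heterozygote cross gives a 1:2:1 phenotypic ratio.
Total ratio parts = 4. Expected numbers out of 108:
  red: 108 × 1/4 = 27
  roan: 108 × 2/4 = 54
  white: 108 × 1/4 = 27
χ² = Σ (O − E)² / E
  red: (32 − 27)² / 27 = 0.9259
  roan: (37 − 54)² / 54 = 5.3519
  white: (39 − 27)² / 27 = 5.3333
χ² = 0.9259 + 5.3519 + 5.3333 = 11.6111 ≈ 11.611

11.611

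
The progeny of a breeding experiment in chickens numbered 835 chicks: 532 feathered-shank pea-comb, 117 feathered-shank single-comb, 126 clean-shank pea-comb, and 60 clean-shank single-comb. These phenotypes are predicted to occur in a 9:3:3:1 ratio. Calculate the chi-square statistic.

25.400

Expected counts for N = 835 under a 9:3:3:1 ratio (total parts = 16):
  feathered-shank pea-comb: 835 × 9/16 = 469.6875
  feathered-shank single-comb: 835 × 3/16 = 156.5625
  clean-shank pea-comb: 835 × 3/16 = 156.5625
  clean-shank single-comb: 835 × 1/16 = 52.1875
χ² = Σ (O − E)² / E
  feathered-shank pea-comb: (532 − 469.6875)² / 469.6875 = 8.2669
  feathered-shank single-comb: (117 − 156.5625)² / 156.5625 = 9.9972
  clean-shank pea-comb: (126 − 156.5625)² / 156.5625 = 5.9661
  clean-shank single-comb: (60 − 52.1875)² / 52.1875 = 1.1695
χ² = 8.2669 + 9.9972 + 5.9661 + 1.1695 = 25.3997 ≈ 25.400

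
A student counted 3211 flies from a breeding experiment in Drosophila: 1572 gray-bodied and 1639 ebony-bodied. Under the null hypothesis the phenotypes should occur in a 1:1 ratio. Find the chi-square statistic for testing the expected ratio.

1.398

The 1:1 ratio has 2 parts, so with N = 3211 the expected counts are:
  gray-bodied: 3211 × 1/2 = 1605.5
  ebony-bodied: 3211 × 1/2 = 1605.5
χ² = Σ (O − E)² / E
  gray-bodied: (1572 − 1605.5)² / 1605.5 = 0.6990
  ebony-bodied: (1639 − 1605.5)² / 1605.5 = 0.6990
χ² = 0.6990 + 0.6990 = 1.398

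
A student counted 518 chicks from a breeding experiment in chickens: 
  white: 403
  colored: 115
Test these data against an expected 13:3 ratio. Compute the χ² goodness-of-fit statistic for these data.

4.049

Under the 13:3 hypothesis (Σ ratio = 16, N = 518):
  white: 518 × 13/16 = 420.875
  colored: 518 × 3/16 = 97.125
χ² = Σ (O − E)² / E
  white: (403 − 420.875)² / 420.875 = 0.7592
  colored: (115 − 97.125)² / 97.125 = 3.2897
χ² = 0.7592 + 3.2897 = 4.0489 ≈ 4.049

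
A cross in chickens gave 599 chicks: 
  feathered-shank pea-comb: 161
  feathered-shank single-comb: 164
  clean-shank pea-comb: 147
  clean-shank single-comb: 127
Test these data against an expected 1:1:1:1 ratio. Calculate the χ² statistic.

Under the 1:1:1:1 hypothesis (Σ ratio = 4, N = 599):
  feathered-shank pea-comb: 599 × 1/4 = 149.75
  feathered-shank single-comb: 599 × 1/4 = 149.75
  clean-shank pea-comb: 599 × 1/4 = 149.75
  clean-shank single-comb: 599 × 1/4 = 149.75
χ² = Σ (O − E)² / E
  feathered-shank pea-comb: (161 − 149.75)² / 149.75 = 0.8452
  feathered-shank single-comb: (164 − 149.75)² / 149.75 = 1.3560
  clean-shank pea-comb: (147 − 149.75)² / 149.75 = 0.0505
  clean-shank single-comb: (127 − 149.75)² / 149.75 = 3.4562
χ² = 0.8452 + 1.3560 + 0.0505 + 3.4562 = 5.7079 ≈ 5.708

5.708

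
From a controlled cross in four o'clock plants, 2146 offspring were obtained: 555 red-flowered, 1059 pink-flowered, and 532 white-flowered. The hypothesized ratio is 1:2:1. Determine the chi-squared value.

Total ratio parts = 4. Expected numbers out of 2146:
  red-flowered: 2146 × 1/4 = 536.5
  pink-flowered: 2146 × 2/4 = 1073
  white-flowered: 2146 × 1/4 = 536.5
χ² = Σ (O − E)² / E
  red-flowered: (555 − 536.5)² / 536.5 = 0.6379
  pink-flowered: (1059 − 1073)² / 1073 = 0.1827
  white-flowered: (532 − 536.5)² / 536.5 = 0.0377
χ² = 0.6379 + 0.1827 + 0.0377 = 0.8583 ≈ 0.858

0.858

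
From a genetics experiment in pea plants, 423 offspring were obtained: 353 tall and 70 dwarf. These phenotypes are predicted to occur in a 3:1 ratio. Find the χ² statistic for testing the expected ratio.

16.114

Total ratio parts = 4. Expected numbers out of 423:
  tall: 423 × 3/4 = 317.25
  dwarf: 423 × 1/4 = 105.75
χ² = Σ (O − E)² / E
  tall: (353 − 317.25)² / 317.25 = 4.0286
  dwarf: (70 − 105.75)² / 105.75 = 12.0857
χ² = 4.0286 + 12.0857 = 16.1143 ≈ 16.114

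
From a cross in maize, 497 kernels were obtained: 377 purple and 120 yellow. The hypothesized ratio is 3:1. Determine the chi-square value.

0.194

The 3:1 ratio has 4 parts, so with N = 497 the expected counts are:
  purple: 497 × 3/4 = 372.75
  yellow: 497 × 1/4 = 124.25
χ² = Σ (O − E)² / E
  purple: (377 − 372.75)² / 372.75 = 0.0485
  yellow: (120 − 124.25)² / 124.25 = 0.1454
χ² = 0.0485 + 0.1454 = 0.1939 ≈ 0.194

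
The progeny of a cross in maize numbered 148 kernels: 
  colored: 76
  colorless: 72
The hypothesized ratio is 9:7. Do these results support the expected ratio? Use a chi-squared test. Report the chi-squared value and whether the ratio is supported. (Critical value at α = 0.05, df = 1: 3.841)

1.443; consistent

Under the 9:7 hypothesis (Σ ratio = 16, N = 148):
  colored: 148 × 9/16 = 83.25
  colorless: 148 × 7/16 = 64.75
χ² = Σ (O − E)² / E
  colored: (76 − 83.25)² / 83.25 = 0.6314
  colorless: (72 − 64.75)² / 64.75 = 0.8118
χ² = 0.6314 + 0.8118 = 1.4432 ≈ 1.443
Degrees of freedom = 2 − 1 = 1; critical value at α = 0.05 is 3.841.
Since 1.443 < 3.841, we fail to reject the null hypothesis — the data are consistent with the 9:7 ratio.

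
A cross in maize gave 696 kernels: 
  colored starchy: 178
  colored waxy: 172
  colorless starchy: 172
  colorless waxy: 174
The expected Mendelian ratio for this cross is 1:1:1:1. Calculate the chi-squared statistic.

Expected counts for N = 696 under a 1:1:1:1 ratio (total parts = 4):
  colored starchy: 696 × 1/4 = 174
  colored waxy: 696 × 1/4 = 174
  colorless starchy: 696 × 1/4 = 174
  colorless waxy: 696 × 1/4 = 174
χ² = Σ (O − E)² / E
  colored starchy: (178 − 174)² / 174 = 0.0920
  colored waxy: (172 − 174)² / 174 = 0.0230
  colorless starchy: (172 − 174)² / 174 = 0.0230
  colorless waxy: (174 − 174)² / 174 = 0.0000
χ² = 0.0920 + 0.0230 + 0.0230 + 0.0000 = 0.138

0.138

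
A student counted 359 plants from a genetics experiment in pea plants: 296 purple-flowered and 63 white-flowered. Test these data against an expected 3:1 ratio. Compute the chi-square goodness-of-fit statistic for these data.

10.630

Under the 3:1 hypothesis (Σ ratio = 4, N = 359):
  purple-flowered: 359 × 3/4 = 269.25
  white-flowered: 359 × 1/4 = 89.75
χ² = Σ (O − E)² / E
  purple-flowered: (296 − 269.25)² / 269.25 = 2.6576
  white-flowered: (63 − 89.75)² / 89.75 = 7.9728
χ² = 2.6576 + 7.9728 = 10.6304 ≈ 10.630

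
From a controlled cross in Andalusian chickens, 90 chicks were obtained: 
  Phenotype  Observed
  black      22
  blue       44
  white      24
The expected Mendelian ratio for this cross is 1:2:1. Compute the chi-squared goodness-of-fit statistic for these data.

0.133

Expected counts for N = 90 under a 1:2:1 ratio (total parts = 4):
  black: 90 × 1/4 = 22.5
  blue: 90 × 2/4 = 45
  white: 90 × 1/4 = 22.5
χ² = Σ (O − E)² / E
  black: (22 − 22.5)² / 22.5 = 0.0111
  blue: (44 − 45)² / 45 = 0.0222
  white: (24 − 22.5)² / 22.5 = 0.1000
χ² = 0.0111 + 0.0222 + 0.1000 = 0.1333 ≈ 0.133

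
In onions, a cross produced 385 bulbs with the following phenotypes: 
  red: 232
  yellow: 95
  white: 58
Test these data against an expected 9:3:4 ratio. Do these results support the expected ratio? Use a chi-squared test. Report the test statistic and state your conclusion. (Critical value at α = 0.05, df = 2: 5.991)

Expected counts for N = 385 under a 9:3:4 ratio (total parts = 16):
  red: 385 × 9/16 = 216.5625
  yellow: 385 × 3/16 = 72.1875
  white: 385 × 4/16 = 96.25
χ² = Σ (O − E)² / E
  red: (232 − 216.5625)² / 216.5625 = 1.1005
  yellow: (95 − 72.1875)² / 72.1875 = 7.2091
  white: (58 − 96.25)² / 96.25 = 15.2006
χ² = 1.1005 + 7.2091 + 15.2006 = 23.5102 ≈ 23.510
Degrees of freedom = 3 − 1 = 2; critical value at α = 0.05 is 5.991.
Since 23.510 > 5.991, we reject the null hypothesis — the data do not fit the 9:3:4 ratio.

23.510; not consistent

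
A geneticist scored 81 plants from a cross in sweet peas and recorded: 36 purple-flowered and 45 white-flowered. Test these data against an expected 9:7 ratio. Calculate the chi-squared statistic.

The 9:7 ratio has 16 parts, so with N = 81 the expected counts are:
  purple-flowered: 81 × 9/16 = 45.5625
  white-flowered: 81 × 7/16 = 35.4375
χ² = Σ (O − E)² / E
  purple-flowered: (36 − 45.5625)² / 45.5625 = 2.0069
  white-flowered: (45 − 35.4375)² / 35.4375 = 2.5804
χ² = 2.0069 + 2.5804 = 4.5873 ≈ 4.587

4.587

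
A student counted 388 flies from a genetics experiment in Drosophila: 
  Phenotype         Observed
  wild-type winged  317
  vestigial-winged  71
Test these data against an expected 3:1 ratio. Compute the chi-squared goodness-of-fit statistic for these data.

9.292

Expected counts for N = 388 under a 3:1 ratio (total parts = 4):
  wild-type winged: 388 × 3/4 = 291
  vestigial-winged: 388 × 1/4 = 97
χ² = Σ (O − E)² / E
  wild-type winged: (317 − 291)² / 291 = 2.3230
  vestigial-winged: (71 − 97)² / 97 = 6.9691
χ² = 2.3230 + 6.9691 = 9.2921 ≈ 9.292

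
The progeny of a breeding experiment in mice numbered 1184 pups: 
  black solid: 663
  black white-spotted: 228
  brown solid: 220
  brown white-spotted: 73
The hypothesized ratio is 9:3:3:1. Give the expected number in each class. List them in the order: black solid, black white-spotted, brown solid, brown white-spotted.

666, 222, 222, 74

The 9:3:3:1 ratio has 16 parts, so with N = 1184 the expected counts are:
  black solid: 1184 × 9/16 = 666
  black white-spotted: 1184 × 3/16 = 222
  brown solid: 1184 × 3/16 = 222
  brown white-spotted: 1184 × 1/16 = 74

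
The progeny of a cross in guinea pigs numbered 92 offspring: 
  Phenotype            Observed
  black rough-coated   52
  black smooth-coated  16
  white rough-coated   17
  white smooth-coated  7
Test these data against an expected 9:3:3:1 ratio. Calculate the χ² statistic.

0.367

Total ratio parts = 16. Expected numbers out of 92:
  black rough-coated: 92 × 9/16 = 51.75
  black smooth-coated: 92 × 3/16 = 17.25
  white rough-coated: 92 × 3/16 = 17.25
  white smooth-coated: 92 × 1/16 = 5.75
χ² = Σ (O − E)² / E
  black rough-coated: (52 − 51.75)² / 51.75 = 0.0012
  black smooth-coated: (16 − 17.25)² / 17.25 = 0.0906
  white rough-coated: (17 − 17.25)² / 17.25 = 0.0036
  white smooth-coated: (7 − 5.75)² / 5.75 = 0.2717
χ² = 0.0012 + 0.0906 + 0.0036 + 0.2717 = 0.3671 ≈ 0.367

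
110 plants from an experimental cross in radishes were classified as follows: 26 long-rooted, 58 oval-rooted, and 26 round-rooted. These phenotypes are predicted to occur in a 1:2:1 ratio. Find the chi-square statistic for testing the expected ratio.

The 1:2:1 ratio has 4 parts, so with N = 110 the expected counts are:
  long-rooted: 110 × 1/4 = 27.5
  oval-rooted: 110 × 2/4 = 55
  round-rooted: 110 × 1/4 = 27.5
χ² = Σ (O − E)² / E
  long-rooted: (26 − 27.5)² / 27.5 = 0.0818
  oval-rooted: (58 − 55)² / 55 = 0.1636
  round-rooted: (26 − 27.5)² / 27.5 = 0.0818
χ² = 0.0818 + 0.1636 + 0.0818 = 0.3272 ≈ 0.327

0.327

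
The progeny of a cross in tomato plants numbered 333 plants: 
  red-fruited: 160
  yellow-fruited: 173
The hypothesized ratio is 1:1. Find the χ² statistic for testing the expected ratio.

0.508

Total ratio parts = 2. Expected numbers out of 333:
  red-fruited: 333 × 1/2 = 166.5
  yellow-fruited: 333 × 1/2 = 166.5
χ² = Σ (O − E)² / E
  red-fruited: (160 − 166.5)² / 166.5 = 0.2538
  yellow-fruited: (173 − 166.5)² / 166.5 = 0.2538
χ² = 0.2538 + 0.2538 = 0.5076 ≈ 0.508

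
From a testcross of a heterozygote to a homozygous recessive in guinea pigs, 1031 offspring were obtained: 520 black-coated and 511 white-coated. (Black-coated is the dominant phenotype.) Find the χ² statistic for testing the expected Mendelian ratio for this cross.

0.079

A testcross of a heterozygote (Aa × aa) gives a 1:1 phenotypic ratio.
The 1:1 ratio has 2 parts, so with N = 1031 the expected counts are:
  black-coated: 1031 × 1/2 = 515.5
  white-coated: 1031 × 1/2 = 515.5
χ² = Σ (O − E)² / E
  black-coated: (520 − 515.5)² / 515.5 = 0.0393
  white-coated: (511 − 515.5)² / 515.5 = 0.0393
χ² = 0.0393 + 0.0393 = 0.0786 ≈ 0.079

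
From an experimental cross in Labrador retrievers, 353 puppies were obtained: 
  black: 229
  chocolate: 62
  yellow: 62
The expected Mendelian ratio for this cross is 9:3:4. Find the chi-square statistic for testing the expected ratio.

Total ratio parts = 16. Expected numbers out of 353:
  black: 353 × 9/16 = 198.5625
  chocolate: 353 × 3/16 = 66.1875
  yellow: 353 × 4/16 = 88.25
χ² = Σ (O − E)² / E
  black: (229 − 198.5625)² / 198.5625 = 4.6657
  chocolate: (62 − 66.1875)² / 66.1875 = 0.2649
  yellow: (62 − 88.25)² / 88.25 = 7.8081
χ² = 4.6657 + 0.2649 + 7.8081 = 12.7387 ≈ 12.739

12.739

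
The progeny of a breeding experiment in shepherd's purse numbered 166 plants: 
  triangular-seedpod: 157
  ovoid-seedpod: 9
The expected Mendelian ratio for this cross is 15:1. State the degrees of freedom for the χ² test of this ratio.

1

A goodness-of-fit test with 2 phenotype classes has df = 2 − 1 = 1.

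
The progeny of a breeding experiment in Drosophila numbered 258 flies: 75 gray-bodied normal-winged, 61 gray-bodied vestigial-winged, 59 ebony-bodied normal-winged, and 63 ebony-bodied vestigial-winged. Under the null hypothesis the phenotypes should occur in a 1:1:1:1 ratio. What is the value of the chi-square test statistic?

Expected counts for N = 258 under a 1:1:1:1 ratio (total parts = 4):
  gray-bodied normal-winged: 258 × 1/4 = 64.5
  gray-bodied vestigial-winged: 258 × 1/4 = 64.5
  ebony-bodied normal-winged: 258 × 1/4 = 64.5
  ebony-bodied vestigial-winged: 258 × 1/4 = 64.5
χ² = Σ (O − E)² / E
  gray-bodied normal-winged: (75 − 64.5)² / 64.5 = 1.7093
  gray-bodied vestigial-winged: (61 − 64.5)² / 64.5 = 0.1899
  ebony-bodied normal-winged: (59 − 64.5)² / 64.5 = 0.4690
  ebony-bodied vestigial-winged: (63 − 64.5)² / 64.5 = 0.0349
χ² = 1.7093 + 0.1899 + 0.4690 + 0.0349 = 2.4031 ≈ 2.403

2.403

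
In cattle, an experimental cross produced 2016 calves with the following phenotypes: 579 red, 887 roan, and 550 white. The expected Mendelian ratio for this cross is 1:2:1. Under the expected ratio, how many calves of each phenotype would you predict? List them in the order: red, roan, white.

Total ratio parts = 4. Expected numbers out of 2016:
  red: 2016 × 1/4 = 504
  roan: 2016 × 2/4 = 1008
  white: 2016 × 1/4 = 504

504, 1008, 504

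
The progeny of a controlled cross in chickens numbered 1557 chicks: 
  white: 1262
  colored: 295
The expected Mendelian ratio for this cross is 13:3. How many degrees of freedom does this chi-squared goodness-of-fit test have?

1

A goodness-of-fit test with 2 phenotype classes has df = 2 − 1 = 1.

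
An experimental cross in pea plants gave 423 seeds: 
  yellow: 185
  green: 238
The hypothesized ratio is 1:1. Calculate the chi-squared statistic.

6.641

Expected counts for N = 423 under a 1:1 ratio (total parts = 2):
  yellow: 423 × 1/2 = 211.5
  green: 423 × 1/2 = 211.5
χ² = Σ (O − E)² / E
  yellow: (185 − 211.5)² / 211.5 = 3.3203
  green: (238 − 211.5)² / 211.5 = 3.3203
χ² = 3.3203 + 3.3203 = 6.6406 ≈ 6.641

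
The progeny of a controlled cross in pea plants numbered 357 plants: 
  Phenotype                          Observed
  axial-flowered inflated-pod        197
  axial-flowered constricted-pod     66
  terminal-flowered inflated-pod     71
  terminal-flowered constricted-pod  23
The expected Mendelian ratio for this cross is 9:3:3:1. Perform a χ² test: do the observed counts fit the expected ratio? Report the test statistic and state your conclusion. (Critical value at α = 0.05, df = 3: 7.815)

Expected counts for N = 357 under a 9:3:3:1 ratio (total parts = 16):
  axial-flowered inflated-pod: 357 × 9/16 = 200.8125
  axial-flowered constricted-pod: 357 × 3/16 = 66.9375
  terminal-flowered inflated-pod: 357 × 3/16 = 66.9375
  terminal-flowered constricted-pod: 357 × 1/16 = 22.3125
χ² = Σ (O − E)² / E
  axial-flowered inflated-pod: (197 − 200.8125)² / 200.8125 = 0.0724
  axial-flowered constricted-pod: (66 − 66.9375)² / 66.9375 = 0.0131
  terminal-flowered inflated-pod: (71 − 66.9375)² / 66.9375 = 0.2466
  terminal-flowered constricted-pod: (23 − 22.3125)² / 22.3125 = 0.0212
χ² = 0.0724 + 0.0131 + 0.2466 + 0.0212 = 0.3533 ≈ 0.353
Degrees of freedom = 4 − 1 = 3; critical value at α = 0.05 is 7.815.
Since 0.353 < 7.815, we fail to reject the null hypothesis — the data are consistent with the 9:3:3:1 ratio.

0.353; consistent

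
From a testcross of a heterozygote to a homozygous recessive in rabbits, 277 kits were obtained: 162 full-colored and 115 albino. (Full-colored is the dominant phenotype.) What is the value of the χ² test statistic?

A testcross of a heterozygote (Aa × aa) gives a 1:1 phenotypic ratio.
The 1:1 ratio has 2 parts, so with N = 277 the expected counts are:
  full-colored: 277 × 1/2 = 138.5
  albino: 277 × 1/2 = 138.5
χ² = Σ (O − E)² / E
  full-colored: (162 − 138.5)² / 138.5 = 3.9874
  albino: (115 − 138.5)² / 138.5 = 3.9874
χ² = 3.9874 + 3.9874 = 7.9748 ≈ 7.975

7.975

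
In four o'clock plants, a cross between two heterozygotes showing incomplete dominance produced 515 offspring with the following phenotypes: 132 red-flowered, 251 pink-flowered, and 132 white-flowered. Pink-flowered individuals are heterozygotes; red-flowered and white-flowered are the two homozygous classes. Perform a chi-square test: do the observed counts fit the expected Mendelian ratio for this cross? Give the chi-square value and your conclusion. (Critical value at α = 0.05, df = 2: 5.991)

0.328; consistent

With incomplete dominance, a heterozygote × heterozygote cross gives a 1:2:1 phenotypic ratio.
The 1:2:1 ratio has 4 parts, so with N = 515 the expected counts are:
  red-flowered: 515 × 1/4 = 128.75
  pink-flowered: 515 × 2/4 = 257.5
  white-flowered: 515 × 1/4 = 128.75
χ² = Σ (O − E)² / E
  red-flowered: (132 − 128.75)² / 128.75 = 0.0820
  pink-flowered: (251 − 257.5)² / 257.5 = 0.1641
  white-flowered: (132 − 128.75)² / 128.75 = 0.0820
χ² = 0.0820 + 0.1641 + 0.0820 = 0.3281 ≈ 0.328
Degrees of freedom = 3 − 1 = 2; critical value at α = 0.05 is 5.991.
Since 0.328 < 5.991, we fail to reject the null hypothesis — the data are consistent with the 1:2:1 ratio.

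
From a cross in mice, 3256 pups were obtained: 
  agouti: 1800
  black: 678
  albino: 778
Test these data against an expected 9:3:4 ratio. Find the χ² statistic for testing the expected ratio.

Total ratio parts = 16. Expected numbers out of 3256:
  agouti: 3256 × 9/16 = 1831.5
  black: 3256 × 3/16 = 610.5
  albino: 3256 × 4/16 = 814
χ² = Σ (O − E)² / E
  agouti: (1800 − 1831.5)² / 1831.5 = 0.5418
  black: (678 − 610.5)² / 610.5 = 7.4631
  albino: (778 − 814)² / 814 = 1.5921
χ² = 0.5418 + 7.4631 + 1.5921 = 9.597

9.597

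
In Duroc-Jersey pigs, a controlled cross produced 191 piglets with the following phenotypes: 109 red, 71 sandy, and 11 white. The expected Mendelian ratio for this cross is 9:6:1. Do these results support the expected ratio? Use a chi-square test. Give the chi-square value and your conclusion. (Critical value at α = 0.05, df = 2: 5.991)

Expected counts for N = 191 under a 9:6:1 ratio (total parts = 16):
  red: 191 × 9/16 = 107.4375
  sandy: 191 × 6/16 = 71.625
  white: 191 × 1/16 = 11.9375
χ² = Σ (O − E)² / E
  red: (109 − 107.4375)² / 107.4375 = 0.0227
  sandy: (71 − 71.625)² / 71.625 = 0.0055
  white: (11 − 11.9375)² / 11.9375 = 0.0736
χ² = 0.0227 + 0.0055 + 0.0736 = 0.1018 ≈ 0.102
Degrees of freedom = 3 − 1 = 2; critical value at α = 0.05 is 5.991.
Since 0.102 < 5.991, we fail to reject the null hypothesis — the data are consistent with the 9:6:1 ratio.

0.102; consistent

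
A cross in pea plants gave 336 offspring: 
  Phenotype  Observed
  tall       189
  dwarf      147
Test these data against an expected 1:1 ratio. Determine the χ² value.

5.250

Total ratio parts = 2. Expected numbers out of 336:
  tall: 336 × 1/2 = 168
  dwarf: 336 × 1/2 = 168
χ² = Σ (O − E)² / E
  tall: (189 − 168)² / 168 = 2.6250
  dwarf: (147 − 168)² / 168 = 2.6250
χ² = 2.6250 + 2.6250 = 5.250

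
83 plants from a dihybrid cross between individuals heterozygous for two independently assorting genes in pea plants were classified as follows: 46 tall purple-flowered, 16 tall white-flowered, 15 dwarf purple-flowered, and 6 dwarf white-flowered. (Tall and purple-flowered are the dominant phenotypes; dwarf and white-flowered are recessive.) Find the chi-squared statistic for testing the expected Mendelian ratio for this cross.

0.170

A dihybrid F₂ with independent assortment and complete dominance at both loci gives a 9:3:3:1 phenotypic ratio.
Total ratio parts = 16. Expected numbers out of 83:
  tall purple-flowered: 83 × 9/16 = 46.6875
  tall white-flowered: 83 × 3/16 = 15.5625
  dwarf purple-flowered: 83 × 3/16 = 15.5625
  dwarf white-flowered: 83 × 1/16 = 5.1875
χ² = Σ (O − E)² / E
  tall purple-flowered: (46 − 46.6875)² / 46.6875 = 0.0101
  tall white-flowered: (16 − 15.5625)² / 15.5625 = 0.0123
  dwarf purple-flowered: (15 − 15.5625)² / 15.5625 = 0.0203
  dwarf white-flowered: (6 − 5.1875)² / 5.1875 = 0.1273
χ² = 0.0101 + 0.0123 + 0.0203 + 0.1273 = 0.170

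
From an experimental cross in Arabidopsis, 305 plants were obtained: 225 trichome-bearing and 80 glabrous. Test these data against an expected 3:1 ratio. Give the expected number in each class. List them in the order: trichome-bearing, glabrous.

Expected counts for N = 305 under a 3:1 ratio (total parts = 4):
  trichome-bearing: 305 × 3/4 = 228.75
  glabrous: 305 × 1/4 = 76.25

228.75, 76.25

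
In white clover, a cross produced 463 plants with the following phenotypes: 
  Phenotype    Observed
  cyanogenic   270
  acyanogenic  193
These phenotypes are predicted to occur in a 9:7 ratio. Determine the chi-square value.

Expected counts for N = 463 under a 9:7 ratio (total parts = 16):
  cyanogenic: 463 × 9/16 = 260.4375
  acyanogenic: 463 × 7/16 = 202.5625
χ² = Σ (O − E)² / E
  cyanogenic: (270 − 260.4375)² / 260.4375 = 0.3511
  acyanogenic: (193 − 202.5625)² / 202.5625 = 0.4514
χ² = 0.3511 + 0.4514 = 0.8025 ≈ 0.803

0.803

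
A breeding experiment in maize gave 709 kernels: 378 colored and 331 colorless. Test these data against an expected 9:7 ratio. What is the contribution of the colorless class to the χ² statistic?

1.396

Under the 9:7 hypothesis (Σ ratio = 16, N = 709):
  colored: 709 × 9/16 = 398.8125
  colorless: 709 × 7/16 = 310.1875
Contribution of colorless: (331 − 310.1875)² / 310.1875 = 1.3964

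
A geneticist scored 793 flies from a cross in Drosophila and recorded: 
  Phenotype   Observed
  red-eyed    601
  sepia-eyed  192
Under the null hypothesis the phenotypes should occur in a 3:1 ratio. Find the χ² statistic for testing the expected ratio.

0.263

Expected counts for N = 793 under a 3:1 ratio (total parts = 4):
  red-eyed: 793 × 3/4 = 594.75
  sepia-eyed: 793 × 1/4 = 198.25
χ² = Σ (O − E)² / E
  red-eyed: (601 − 594.75)² / 594.75 = 0.0657
  sepia-eyed: (192 − 198.25)² / 198.25 = 0.1970
χ² = 0.0657 + 0.1970 = 0.2627 ≈ 0.263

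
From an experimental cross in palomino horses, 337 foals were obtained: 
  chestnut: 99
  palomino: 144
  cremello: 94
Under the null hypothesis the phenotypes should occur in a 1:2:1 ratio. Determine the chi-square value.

7.273

Expected counts for N = 337 under a 1:2:1 ratio (total parts = 4):
  chestnut: 337 × 1/4 = 84.25
  palomino: 337 × 2/4 = 168.5
  cremello: 337 × 1/4 = 84.25
χ² = Σ (O − E)² / E
  chestnut: (99 − 84.25)² / 84.25 = 2.5823
  palomino: (144 − 168.5)² / 168.5 = 3.5623
  cremello: (94 − 84.25)² / 84.25 = 1.1283
χ² = 2.5823 + 3.5623 + 1.1283 = 7.2729 ≈ 7.273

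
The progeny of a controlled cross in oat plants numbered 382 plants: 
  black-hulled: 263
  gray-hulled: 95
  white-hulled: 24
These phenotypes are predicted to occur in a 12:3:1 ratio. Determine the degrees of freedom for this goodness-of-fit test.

2

A goodness-of-fit test with 3 phenotype classes has df = 3 − 1 = 2.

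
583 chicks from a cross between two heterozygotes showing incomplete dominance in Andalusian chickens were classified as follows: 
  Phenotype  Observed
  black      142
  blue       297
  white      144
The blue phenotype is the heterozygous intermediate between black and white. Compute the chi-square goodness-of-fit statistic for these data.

0.221

With incomplete dominance, a heterozygote × heterozygote cross gives a 1:2:1 phenotypic ratio.
Under the 1:2:1 hypothesis (Σ ratio = 4, N = 583):
  black: 583 × 1/4 = 145.75
  blue: 583 × 2/4 = 291.5
  white: 583 × 1/4 = 145.75
χ² = Σ (O − E)² / E
  black: (142 − 145.75)² / 145.75 = 0.0965
  blue: (297 − 291.5)² / 291.5 = 0.1038
  white: (144 − 145.75)² / 145.75 = 0.0210
χ² = 0.0965 + 0.1038 + 0.0210 = 0.2213 ≈ 0.221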